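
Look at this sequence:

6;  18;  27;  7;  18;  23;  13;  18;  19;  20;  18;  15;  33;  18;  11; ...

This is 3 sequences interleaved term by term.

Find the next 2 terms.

53, 18

Split by position mod 3 into 3 tracks.
Track A is 6, 7, 13, 20, 33, which is Fibonacci-style (each term is the sum of the two before it).
Track B is 18, 18, 18, 18, 18, which is the constant sequence 18.
Track C is 27, 23, 19, 15, 11, which is arithmetic, step −4.
The 16th slot belongs to track A; its 6th term is 53.
Position 17 falls in track B as its term 6, giving 18.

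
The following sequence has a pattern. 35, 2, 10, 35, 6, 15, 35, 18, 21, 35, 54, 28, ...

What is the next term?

The terms cycle through 3 interleaved subsequences.
Track A: 35, 35, 35, 35. Constant 35.
Track B: 2, 6, 18, 54. A geometric progression (common ratio 3).
Track C: 10, 15, 21, 28. Triangular numbers n(n+1)/2 for n = 4, 5, ….
Position 13 → track A, term 5 = 35.

35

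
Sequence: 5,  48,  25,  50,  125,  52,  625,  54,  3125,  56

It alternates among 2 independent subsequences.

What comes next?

Taking every 2nd term gives 2 separate tracks.
Subsequence A: 5, 25, 125, 625, 3125 — powers of 5.
Subsequence B: 48, 50, 52, 54, 56 — arithmetic, step +2.
Position 11 → subsequence A, term 6 = 15625.

15625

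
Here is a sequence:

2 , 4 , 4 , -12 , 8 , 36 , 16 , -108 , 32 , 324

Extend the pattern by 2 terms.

64, -972

Positions 1, 3, 5, … form one subsequence and positions 2, 4, 6, … form another.
Subsequence A: 2, 4, 8, 16, 32. Powers of 2.
Subsequence B: 4, -12, 36, -108, 324. Geometric with ratio -3.
Term 11 comes from subsequence A (its 6th entry): 64.
Position 12 falls in subsequence B as its term 6, giving -972.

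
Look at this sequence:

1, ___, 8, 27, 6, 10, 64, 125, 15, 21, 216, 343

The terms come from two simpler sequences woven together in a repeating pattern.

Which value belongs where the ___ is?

3

Positions follow the repeating pattern AABB; grouping by letter gives 2 tracks.
Track A: 1, ?, 6, 10, 15, 21. Triangular numbers starting at T_1.
Track B: 8, 27, 64, 125, 216, 343. Consecutive cubes n³ from n = 2.
Track A's pattern makes the blank 3.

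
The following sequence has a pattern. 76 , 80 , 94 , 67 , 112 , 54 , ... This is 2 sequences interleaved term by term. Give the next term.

The terms cycle through 2 interleaved subsequences.
Track A: 76, 94, 112 — arithmetic, step +18.
Track B: 80, 67, 54 — arithmetic, step −13.
Position 7 falls in track A as its term 4, giving 130.

130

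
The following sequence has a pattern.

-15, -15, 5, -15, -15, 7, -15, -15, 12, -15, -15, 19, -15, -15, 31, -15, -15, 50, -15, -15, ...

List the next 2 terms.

81, -15

The slot pattern repeats as AAB (period 3), so there are 2 interleaved tracks.
Subsequence A: -15, -15, -15, -15, -15, -15, -15, -15, -15, -15, -15, -15, -15, -15 (the constant sequence -15).
Subsequence B: 5, 7, 12, 19, 31, 50 (a Fibonacci-like recurrence a_n = a_{n-1} + a_{n-2}).
Position 21 → subsequence B, term 7 = 81.
The 22nd slot belongs to subsequence A; its 15th term is -15.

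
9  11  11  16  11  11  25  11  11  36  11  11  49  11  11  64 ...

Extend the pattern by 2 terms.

11, 11

Positions follow the repeating pattern ABB; grouping by letter gives 2 tracks.
Track A: 9, 16, 25, 36, 49, 64 — the squares 3², 4², 5², ….
Track B: 11, 11, 11, 11, 11, 11, 11, 11, 11, 11 — always 11.
Term 17 comes from track B (its 11th entry): 11.
Position 18 falls in track B as its term 12, giving 11.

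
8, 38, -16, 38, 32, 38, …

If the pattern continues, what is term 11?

-256

Taking every 2nd term gives 2 separate tracks.
Track A: 8, -16, 32 — geometric with ratio -2.
Track B: 38, 38, 38 — the constant sequence 38.
Position 11 falls in track A as its term 6, giving -256.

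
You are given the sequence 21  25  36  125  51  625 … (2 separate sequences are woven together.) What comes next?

66

The terms cycle through 2 interleaved subsequences.
Track A: 21, 36, 51. Arithmetic, step +15.
Track B: 25, 125, 625. Powers of 5.
Position 7 → track A, term 4 = 66.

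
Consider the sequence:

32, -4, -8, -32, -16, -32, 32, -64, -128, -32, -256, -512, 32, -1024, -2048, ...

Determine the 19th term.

The slot pattern repeats as ABB (period 3), so there are 2 interleaved tracks.
Track A is 32, -32, 32, -32, 32, which is the oscillation 32·(−1)^(n+1).
Track B is -4, -8, -16, -32, -64, -128, -256, -512, -1024, -2048, which is geometric with ratio 2.
Position 19 falls in track A as its term 7, giving 32.

32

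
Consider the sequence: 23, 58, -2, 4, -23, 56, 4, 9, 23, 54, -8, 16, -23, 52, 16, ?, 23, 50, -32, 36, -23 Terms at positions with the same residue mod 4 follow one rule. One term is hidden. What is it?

25

Split by position mod 4: positions 1, 5, 9, … form one track, and each other residue class forms its own.
Stream A: 23, -23, 23, -23, 23, -23 (alternating ±23).
Stream B: 58, 56, 54, 52, 50 (arithmetic, step −2).
Stream C: -2, 4, -8, 16, -32 (multiplying by -2 each time).
Stream D: 4, 9, 16, ?, 36 (perfect squares starting at 2²).
The gap is stream D's term 4; the rule gives 25.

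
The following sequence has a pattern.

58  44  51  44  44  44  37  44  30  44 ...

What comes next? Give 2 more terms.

23, 44

Positions 1, 3, 5, … form one subsequence and positions 2, 4, 6, … form another.
Track A = 58, 51, 44, 37, 30: linear: a_n = 65 − 7·n.
Track B = 44, 44, 44, 44, 44: always 44.
Position 11 falls in track A as its term 6, giving 23.
Position 12 → track B, term 6 = 44.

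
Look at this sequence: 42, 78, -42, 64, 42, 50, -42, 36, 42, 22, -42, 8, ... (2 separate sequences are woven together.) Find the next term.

Taking every 2nd term gives 2 separate tracks.
Subsequence A is 42, -42, 42, -42, 42, -42, which is alternating ±42.
Subsequence B is 78, 64, 50, 36, 22, 8, which is subtracting 14 each time.
Position 13 → subsequence A, term 7 = 42.

42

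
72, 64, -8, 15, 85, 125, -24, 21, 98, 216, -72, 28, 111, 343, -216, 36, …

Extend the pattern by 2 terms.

124, 512

Read the sequence 4 terms at a time; column i is its own pattern.
Stream A is 72, 85, 98, 111, which is linear: a_n = 59 + 13·n.
Stream B is 64, 125, 216, 343, which is the cubes 4³, 5³, 6³, ….
Stream C is -8, -24, -72, -216, which is geometric, ×3 each step.
Stream D is 15, 21, 28, 36, which is the triangular numbers T_5, T_6, ….
Position 17 falls in stream A as its term 5, giving 124.
Position 18 falls in stream B as its term 5, giving 512.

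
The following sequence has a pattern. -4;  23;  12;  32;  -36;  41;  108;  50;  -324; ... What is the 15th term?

8748

Taking every 2nd term gives 2 separate tracks.
Subsequence A: -4, 12, -36, 108, -324 (geometric, ×-3 each step).
Subsequence B: 23, 32, 41, 50 (arithmetic, step +9).
Position 15 falls in subsequence A as its term 8, giving 8748.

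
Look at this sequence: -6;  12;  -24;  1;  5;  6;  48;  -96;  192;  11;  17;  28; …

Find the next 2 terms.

-384, 768

Reading positions in blocks of 6 reveals the pattern AAABBB — 2 tracks woven together.
Subsequence A: -6, 12, -24, 48, -96, 192 — geometric with ratio -2.
Subsequence B: 1, 5, 6, 11, 17, 28 — a Fibonacci-like recurrence a_n = a_{n-1} + a_{n-2}.
The 13th slot belongs to subsequence A; its 7th term is -384.
Position 14 falls in subsequence A as its term 8, giving 768.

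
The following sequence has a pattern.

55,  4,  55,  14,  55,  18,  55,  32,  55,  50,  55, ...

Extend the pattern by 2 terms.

82, 55

Odd-indexed and even-indexed terms follow separate rules.
Track A = 55, 55, 55, 55, 55, 55: the constant sequence 55.
Track B = 4, 14, 18, 32, 50: each term equals the sum of the previous two.
Term 12 comes from track B (its 6th entry): 82.
Term 13 comes from track A (its 7th entry): 55.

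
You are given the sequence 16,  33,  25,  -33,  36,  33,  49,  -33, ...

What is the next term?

Odd-indexed and even-indexed terms follow separate rules.
Track A = 16, 25, 36, 49: perfect squares starting at 4².
Track B = 33, -33, 33, -33: oscillating between 33 and -33.
Position 9 → track A, term 5 = 64.

64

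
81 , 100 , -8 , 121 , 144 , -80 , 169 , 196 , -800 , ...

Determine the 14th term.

The slot pattern repeats as AAB (period 3), so there are 2 interleaved tracks.
Stream A = 81, 100, 121, 144, 169, 196: perfect squares starting at 9².
Stream B = -8, -80, -800: multiplying by 10 each time.
The 14th slot belongs to stream A; its 10th term is 324.

324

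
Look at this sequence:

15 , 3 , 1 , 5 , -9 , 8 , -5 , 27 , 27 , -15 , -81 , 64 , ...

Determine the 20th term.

2187

The terms cycle through 3 interleaved subsequences.
Subsequence A: 15, 5, -5, -15 (arithmetic, step −10).
Subsequence B: 3, -9, 27, -81 (geometric, ×-3 each step).
Subsequence C: 1, 8, 27, 64 (perfect cubes starting at 1³).
Position 20 → subsequence B, term 7 = 2187.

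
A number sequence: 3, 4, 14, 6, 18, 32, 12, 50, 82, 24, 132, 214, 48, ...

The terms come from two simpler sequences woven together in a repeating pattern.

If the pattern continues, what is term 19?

Reading positions in blocks of 3 reveals the pattern ABB — 2 tracks woven together.
Subsequence A: 3, 6, 12, 24, 48 (geometric with ratio 2).
Subsequence B: 4, 14, 18, 32, 50, 82, 132, 214 (each term equals the sum of the previous two).
Term 19 comes from subsequence A (its 7th entry): 192.

192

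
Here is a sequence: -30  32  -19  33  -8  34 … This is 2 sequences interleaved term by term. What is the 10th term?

36

Positions 1, 3, 5, … form one subsequence and positions 2, 4, 6, … form another.
Stream A: -30, -19, -8 (arithmetic with common difference +11).
Stream B: 32, 33, 34 (adding 1 each time).
The 10th slot belongs to stream B; its 5th term is 36.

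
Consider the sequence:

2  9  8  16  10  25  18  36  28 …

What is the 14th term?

Taking every 2nd term gives 2 separate tracks.
Track A: 2, 8, 10, 18, 28. Each term equals the sum of the previous two.
Track B: 9, 16, 25, 36. Consecutive squares n² from n = 3.
Term 14 comes from track B (its 7th entry): 81.

81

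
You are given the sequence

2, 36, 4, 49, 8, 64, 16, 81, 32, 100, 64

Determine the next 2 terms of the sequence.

The terms cycle through 2 interleaved subsequences.
Stream A: 2, 4, 8, 16, 32, 64 — powers 2^1, 2^2, 2^3, ….
Stream B: 36, 49, 64, 81, 100 — perfect squares starting at 6².
Position 12 → stream B, term 6 = 121.
Position 13 → stream A, term 7 = 128.

121, 128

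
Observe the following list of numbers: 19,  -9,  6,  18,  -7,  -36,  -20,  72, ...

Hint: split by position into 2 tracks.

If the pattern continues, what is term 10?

-144

Odd-indexed and even-indexed terms follow separate rules.
Subsequence A: 19, 6, -7, -20 — linear: a_n = 32 − 13·n.
Subsequence B: -9, 18, -36, 72 — geometric, ×-2 each step.
Position 10 falls in subsequence B as its term 5, giving -144.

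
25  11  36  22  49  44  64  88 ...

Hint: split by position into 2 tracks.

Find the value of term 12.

Odd-indexed and even-indexed terms follow separate rules.
Stream A: 25, 36, 49, 64 — the squares 5², 6², 7², ….
Stream B: 11, 22, 44, 88 — geometric with ratio 2.
Position 12 falls in stream B as its term 6, giving 352.

352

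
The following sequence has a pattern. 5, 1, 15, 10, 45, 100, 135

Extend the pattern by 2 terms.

1000, 405

The terms cycle through 2 interleaved subsequences.
Track A: 5, 15, 45, 135 — multiplying by 3 each time.
Track B: 1, 10, 100 — powers of 10.
The 8th slot belongs to track B; its 4th term is 1000.
Term 9 comes from track A (its 5th entry): 405.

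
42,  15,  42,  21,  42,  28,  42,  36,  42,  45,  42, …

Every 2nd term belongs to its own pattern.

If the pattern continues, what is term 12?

55

Taking every 2nd term gives 2 separate tracks.
Stream A: 42, 42, 42, 42, 42, 42. The constant sequence 42.
Stream B: 15, 21, 28, 36, 45. The triangular numbers T_5, T_6, ….
Position 12 → stream B, term 6 = 55.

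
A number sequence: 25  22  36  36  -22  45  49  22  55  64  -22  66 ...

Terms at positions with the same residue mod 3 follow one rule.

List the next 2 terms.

81, 22

Split by position mod 3: positions 1, 4, 7, … form one track, and each other residue class forms its own.
Track A: 25, 36, 49, 64. Consecutive squares n² from n = 5.
Track B: 22, -22, 22, -22. Alternating ±22.
Track C: 36, 45, 55, 66. Triangular numbers starting at T_8.
Position 13 falls in track A as its term 5, giving 81.
Position 14 → track B, term 5 = 22.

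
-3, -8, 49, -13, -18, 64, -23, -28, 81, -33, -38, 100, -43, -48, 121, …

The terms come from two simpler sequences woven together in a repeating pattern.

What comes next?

-53

Reading positions in blocks of 3 reveals the pattern AAB — 2 tracks woven together.
Subsequence A: -3, -8, -13, -18, -23, -28, -33, -38, -43, -48. Arithmetic with common difference −5.
Subsequence B: 49, 64, 81, 100, 121. Perfect squares starting at 7².
Term 16 comes from subsequence A (its 11th entry): -53.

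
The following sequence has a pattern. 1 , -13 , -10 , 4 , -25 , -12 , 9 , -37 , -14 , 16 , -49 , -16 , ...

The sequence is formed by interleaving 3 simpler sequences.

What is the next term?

Taking every 3rd term gives 3 separate tracks.
Stream A: 1, 4, 9, 16. The squares 1², 2², 3², ….
Stream B: -13, -25, -37, -49. Arithmetic with common difference −12.
Stream C: -10, -12, -14, -16. Linear: a_n = -8 − 2·n.
The 13th slot belongs to stream A; its 5th term is 25.

25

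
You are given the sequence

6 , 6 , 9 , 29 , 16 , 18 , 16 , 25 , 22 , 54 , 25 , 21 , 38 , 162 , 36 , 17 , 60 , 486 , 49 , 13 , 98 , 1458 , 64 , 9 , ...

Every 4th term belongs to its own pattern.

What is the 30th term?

13122

Taking every 4th term gives 4 separate tracks.
Subsequence A: 6, 16, 22, 38, 60, 98. Each term equals the sum of the previous two.
Subsequence B: 6, 18, 54, 162, 486, 1458. Multiplying by 3 each time.
Subsequence C: 9, 16, 25, 36, 49, 64. Perfect squares starting at 3².
Subsequence D: 29, 25, 21, 17, 13, 9. Arithmetic with common difference −4.
The 30th slot belongs to subsequence B; its 8th term is 13122.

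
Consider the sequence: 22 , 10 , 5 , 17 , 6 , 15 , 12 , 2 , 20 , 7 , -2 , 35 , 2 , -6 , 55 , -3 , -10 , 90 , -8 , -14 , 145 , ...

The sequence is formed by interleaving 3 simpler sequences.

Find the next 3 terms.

Split by position mod 3: positions 1, 4, 7, … form one track, and each other residue class forms its own.
Track A: 22, 17, 12, 7, 2, -3, -8. Arithmetic with common difference −5.
Track B: 10, 6, 2, -2, -6, -10, -14. Arithmetic with common difference −4.
Track C: 5, 15, 20, 35, 55, 90, 145. A Fibonacci-like recurrence a_n = a_{n-1} + a_{n-2}.
Term 22 comes from track A (its 8th entry): -13.
Position 23 falls in track B as its term 8, giving -18.
The 24th slot belongs to track C; its 8th term is 235.

-13, -18, 235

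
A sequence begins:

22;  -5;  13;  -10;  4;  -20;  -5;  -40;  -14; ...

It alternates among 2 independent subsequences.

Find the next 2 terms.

-80, -23

The terms cycle through 2 interleaved subsequences.
Track A: 22, 13, 4, -5, -14. Arithmetic, step −9.
Track B: -5, -10, -20, -40. Multiplying by 2 each time.
The 10th slot belongs to track B; its 5th term is -80.
The 11th slot belongs to track A; its 6th term is -23.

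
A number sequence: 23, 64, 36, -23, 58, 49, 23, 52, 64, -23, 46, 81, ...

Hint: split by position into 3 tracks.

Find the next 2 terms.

Split by position mod 3 into 3 tracks.
Stream A: 23, -23, 23, -23 (alternating ±23).
Stream B: 64, 58, 52, 46 (subtracting 6 each time).
Stream C: 36, 49, 64, 81 (consecutive squares n² from n = 6).
The 13th slot belongs to stream A; its 5th term is 23.
Term 14 comes from stream B (its 5th entry): 40.

23, 40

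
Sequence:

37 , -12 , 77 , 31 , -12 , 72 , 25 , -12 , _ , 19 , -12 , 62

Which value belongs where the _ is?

67

Taking every 3rd term gives 3 separate tracks.
Track A is 37, 31, 25, 19, which is linear: a_n = 43 − 6·n.
Track B is -12, -12, -12, -12, which is always -12.
Track C is 77, 72, ?, 62, which is subtracting 5 each time.
So the missing entry in track C is 67.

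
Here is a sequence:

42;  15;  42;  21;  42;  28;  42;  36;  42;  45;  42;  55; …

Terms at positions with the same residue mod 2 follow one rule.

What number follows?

Odd-indexed and even-indexed terms follow separate rules.
Track A: 42, 42, 42, 42, 42, 42. Always 42.
Track B: 15, 21, 28, 36, 45, 55. The triangular numbers T_5, T_6, ….
Position 13 falls in track A as its term 7, giving 42.

42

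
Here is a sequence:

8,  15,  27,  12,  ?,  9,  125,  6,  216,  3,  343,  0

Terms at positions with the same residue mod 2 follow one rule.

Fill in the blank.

The terms cycle through 2 interleaved subsequences.
Subsequence A: 8, 27, ?, 125, 216, 343 — perfect cubes starting at 2³.
Subsequence B: 15, 12, 9, 6, 3, 0 — arithmetic with common difference −3.
Filling subsequence A at index 3 by its rule yields 64.

64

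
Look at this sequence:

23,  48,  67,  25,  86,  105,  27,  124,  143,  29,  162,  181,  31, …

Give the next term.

200

Positions follow the repeating pattern ABB; grouping by letter gives 2 tracks.
Track A: 23, 25, 27, 29, 31 (adding 2 each time).
Track B: 48, 67, 86, 105, 124, 143, 162, 181 (adding 19 each time).
Term 14 comes from track B (its 9th entry): 200.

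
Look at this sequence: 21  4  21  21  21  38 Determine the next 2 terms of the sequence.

Odd-indexed and even-indexed terms follow separate rules.
Track A: 21, 21, 21 — always 21.
Track B: 4, 21, 38 — arithmetic with common difference +17.
Position 7 → track A, term 4 = 21.
Term 8 comes from track B (its 4th entry): 55.

21, 55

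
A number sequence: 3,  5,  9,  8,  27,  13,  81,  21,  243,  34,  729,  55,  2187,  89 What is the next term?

The terms cycle through 2 interleaved subsequences.
Stream A is 3, 9, 27, 81, 243, 729, 2187, which is geometric with ratio 3.
Stream B is 5, 8, 13, 21, 34, 55, 89, which is each term equals the sum of the previous two.
Term 15 comes from stream A (its 8th entry): 6561.

6561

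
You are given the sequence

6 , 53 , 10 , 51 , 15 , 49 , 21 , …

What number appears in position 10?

Split by position mod 2 into 2 tracks.
Stream A: 6, 10, 15, 21 (the triangular numbers T_3, T_4, …).
Stream B: 53, 51, 49 (linear: a_n = 55 − 2·n).
Term 10 comes from stream B (its 5th entry): 45.

45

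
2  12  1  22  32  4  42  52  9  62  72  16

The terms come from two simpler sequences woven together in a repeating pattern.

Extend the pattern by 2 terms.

Reading positions in blocks of 3 reveals the pattern AAB — 2 tracks woven together.
Subsequence A: 2, 12, 22, 32, 42, 52, 62, 72 — adding 10 each time.
Subsequence B: 1, 4, 9, 16 — consecutive squares n² from n = 1.
Position 13 falls in subsequence A as its term 9, giving 82.
The 14th slot belongs to subsequence A; its 10th term is 92.

82, 92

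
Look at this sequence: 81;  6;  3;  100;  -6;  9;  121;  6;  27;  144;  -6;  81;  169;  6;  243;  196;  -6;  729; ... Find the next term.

Taking every 3rd term gives 3 separate tracks.
Track A = 81, 100, 121, 144, 169, 196: consecutive squares n² from n = 9.
Track B = 6, -6, 6, -6, 6, -6: alternating ±6.
Track C = 3, 9, 27, 81, 243, 729: powers of 3.
Term 19 comes from track A (its 7th entry): 225.

225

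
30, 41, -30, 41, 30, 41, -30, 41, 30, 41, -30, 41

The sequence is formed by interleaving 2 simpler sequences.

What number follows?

The terms cycle through 2 interleaved subsequences.
Subsequence A is 30, -30, 30, -30, 30, -30, which is oscillating between 30 and -30.
Subsequence B is 41, 41, 41, 41, 41, 41, which is always 41.
Term 13 comes from subsequence A (its 7th entry): 30.

30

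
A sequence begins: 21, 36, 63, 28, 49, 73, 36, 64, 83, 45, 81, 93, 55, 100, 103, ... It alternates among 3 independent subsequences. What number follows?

The terms cycle through 3 interleaved subsequences.
Track A: 21, 28, 36, 45, 55 (triangular numbers starting at T_6).
Track B: 36, 49, 64, 81, 100 (perfect squares starting at 6²).
Track C: 63, 73, 83, 93, 103 (arithmetic, step +10).
Position 16 falls in track A as its term 6, giving 66.

66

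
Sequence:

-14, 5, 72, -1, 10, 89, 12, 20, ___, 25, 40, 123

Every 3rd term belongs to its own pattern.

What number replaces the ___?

106

Split by position mod 3: positions 1, 4, 7, … form one track, and each other residue class forms its own.
Subsequence A: -14, -1, 12, 25 — linear: a_n = -27 + 13·n.
Subsequence B: 5, 10, 20, 40 — a geometric progression (common ratio 2).
Subsequence C: 72, 89, ?, 123 — arithmetic with common difference +17.
The gap is subsequence C's term 3; the rule gives 106.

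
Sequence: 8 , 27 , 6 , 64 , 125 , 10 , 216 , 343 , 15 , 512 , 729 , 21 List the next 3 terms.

Reading positions in blocks of 3 reveals the pattern AAB — 2 tracks woven together.
Track A: 8, 27, 64, 125, 216, 343, 512, 729 (consecutive cubes n³ from n = 2).
Track B: 6, 10, 15, 21 (triangular numbers n(n+1)/2 for n = 3, 4, …).
Term 13 comes from track A (its 9th entry): 1000.
Term 14 comes from track A (its 10th entry): 1331.
Term 15 comes from track B (its 5th entry): 28.

1000, 1331, 28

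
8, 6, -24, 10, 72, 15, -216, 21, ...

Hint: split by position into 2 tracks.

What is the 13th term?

5832

Split by position mod 2 into 2 tracks.
Subsequence A = 8, -24, 72, -216: a geometric progression (common ratio -3).
Subsequence B = 6, 10, 15, 21: triangular numbers starting at T_3.
The 13th slot belongs to subsequence A; its 7th term is 5832.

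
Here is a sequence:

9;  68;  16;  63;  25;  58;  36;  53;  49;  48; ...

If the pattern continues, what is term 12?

Odd-indexed and even-indexed terms follow separate rules.
Stream A is 9, 16, 25, 36, 49, which is perfect squares starting at 3².
Stream B is 68, 63, 58, 53, 48, which is arithmetic, step −5.
The 12th slot belongs to stream B; its 6th term is 43.

43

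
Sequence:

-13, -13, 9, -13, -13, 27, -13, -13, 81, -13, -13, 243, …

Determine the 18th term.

Reading positions in blocks of 3 reveals the pattern AAB — 2 tracks woven together.
Stream A = -13, -13, -13, -13, -13, -13, -13, -13: always -13.
Stream B = 9, 27, 81, 243: powers of 3.
Position 18 falls in stream B as its term 6, giving 2187.

2187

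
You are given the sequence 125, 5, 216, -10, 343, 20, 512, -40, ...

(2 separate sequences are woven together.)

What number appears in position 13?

Odd-indexed and even-indexed terms follow separate rules.
Subsequence A: 125, 216, 343, 512. Perfect cubes starting at 5³.
Subsequence B: 5, -10, 20, -40. Multiplying by -2 each time.
Position 13 → subsequence A, term 7 = 1331.

1331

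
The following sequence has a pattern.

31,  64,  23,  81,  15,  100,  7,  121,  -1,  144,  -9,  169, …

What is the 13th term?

-17

Odd-indexed and even-indexed terms follow separate rules.
Subsequence A = 31, 23, 15, 7, -1, -9: linear: a_n = 39 − 8·n.
Subsequence B = 64, 81, 100, 121, 144, 169: the squares 8², 9², 10², ….
Position 13 → subsequence A, term 7 = -17.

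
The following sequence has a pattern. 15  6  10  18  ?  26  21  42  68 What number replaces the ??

Reading positions in blocks of 3 reveals the pattern ABB — 2 tracks woven together.
Subsequence A = 15, 18, 21: adding 3 each time.
Subsequence B = 6, 10, ?, 26, 42, 68: a Fibonacci-like recurrence a_n = a_{n-1} + a_{n-2}.
The gap is subsequence B's term 3; the rule gives 16.

16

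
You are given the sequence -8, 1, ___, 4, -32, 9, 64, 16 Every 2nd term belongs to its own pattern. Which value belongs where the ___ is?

Taking every 2nd term gives 2 separate tracks.
Track A = -8, ?, -32, 64: geometric with ratio -2.
Track B = 1, 4, 9, 16: perfect squares starting at 1².
Filling track A at index 2 by its rule yields 16.

16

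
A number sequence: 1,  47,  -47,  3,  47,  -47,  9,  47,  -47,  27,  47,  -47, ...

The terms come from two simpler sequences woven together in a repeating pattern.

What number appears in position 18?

Positions follow the repeating pattern ABB; grouping by letter gives 2 tracks.
Subsequence A: 1, 3, 9, 27. Powers 3^0, 3^1, 3^2, ….
Subsequence B: 47, -47, 47, -47, 47, -47, 47, -47. Alternating ±47.
The 18th slot belongs to subsequence B; its 12th term is -47.

-47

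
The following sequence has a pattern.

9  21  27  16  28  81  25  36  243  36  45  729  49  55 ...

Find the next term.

Split by position mod 3: positions 1, 4, 7, … form one track, and each other residue class forms its own.
Track A: 9, 16, 25, 36, 49 — consecutive squares n² from n = 3.
Track B: 21, 28, 36, 45, 55 — triangular numbers n(n+1)/2 for n = 6, 7, ….
Track C: 27, 81, 243, 729 — powers 3^3, 3^4, 3^5, ….
Term 15 comes from track C (its 5th entry): 2187.

2187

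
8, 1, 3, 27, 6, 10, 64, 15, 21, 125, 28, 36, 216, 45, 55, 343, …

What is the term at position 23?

120

Positions follow the repeating pattern ABB; grouping by letter gives 2 tracks.
Subsequence A: 8, 27, 64, 125, 216, 343. Consecutive cubes n³ from n = 2.
Subsequence B: 1, 3, 6, 10, 15, 21, 28, 36, 45, 55. Triangular numbers n(n+1)/2 for n = 1, 2, ….
Term 23 comes from subsequence B (its 15th entry): 120.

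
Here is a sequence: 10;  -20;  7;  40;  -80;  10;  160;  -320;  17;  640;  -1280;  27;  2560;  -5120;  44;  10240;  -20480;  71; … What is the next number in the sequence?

Positions follow the repeating pattern AAB; grouping by letter gives 2 tracks.
Subsequence A: 10, -20, 40, -80, 160, -320, 640, -1280, 2560, -5120, 10240, -20480. Geometric with ratio -2.
Subsequence B: 7, 10, 17, 27, 44, 71. Fibonacci-style (each term is the sum of the two before it).
Position 19 falls in subsequence A as its term 13, giving 40960.

40960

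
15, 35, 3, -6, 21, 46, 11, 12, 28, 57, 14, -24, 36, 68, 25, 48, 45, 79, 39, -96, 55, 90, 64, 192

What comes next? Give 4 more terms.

Split by position mod 4 into 4 tracks.
Track A: 15, 21, 28, 36, 45, 55. Triangular numbers starting at T_5.
Track B: 35, 46, 57, 68, 79, 90. Adding 11 each time.
Track C: 3, 11, 14, 25, 39, 64. Each term equals the sum of the previous two.
Track D: -6, 12, -24, 48, -96, 192. Geometric, ×-2 each step.
Position 25 → track A, term 7 = 66.
The 26th slot belongs to track B; its 7th term is 101.
Position 27 falls in track C as its term 7, giving 103.
Term 28 comes from track D (its 7th entry): -384.

66, 101, 103, -384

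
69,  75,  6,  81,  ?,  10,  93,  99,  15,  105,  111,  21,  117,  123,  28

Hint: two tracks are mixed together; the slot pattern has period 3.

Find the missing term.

The slot pattern repeats as AAB (period 3), so there are 2 interleaved tracks.
Subsequence A: 69, 75, 81, ?, 93, 99, 105, 111, 117, 123 — adding 6 each time.
Subsequence B: 6, 10, 15, 21, 28 — triangular numbers starting at T_3.
Filling subsequence A at index 4 by its rule yields 87.

87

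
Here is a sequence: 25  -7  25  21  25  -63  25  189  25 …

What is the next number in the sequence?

The terms cycle through 2 interleaved subsequences.
Subsequence A: 25, 25, 25, 25, 25 (constant 25).
Subsequence B: -7, 21, -63, 189 (geometric with ratio -3).
Position 10 falls in subsequence B as its term 5, giving -567.

-567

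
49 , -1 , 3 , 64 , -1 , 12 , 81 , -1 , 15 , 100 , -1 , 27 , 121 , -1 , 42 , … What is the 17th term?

Taking every 3rd term gives 3 separate tracks.
Stream A: 49, 64, 81, 100, 121 (perfect squares starting at 7²).
Stream B: -1, -1, -1, -1, -1 (constant -1).
Stream C: 3, 12, 15, 27, 42 (each term equals the sum of the previous two).
Position 17 → stream B, term 6 = -1.

-1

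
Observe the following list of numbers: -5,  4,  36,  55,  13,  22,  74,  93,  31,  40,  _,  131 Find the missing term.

The slot pattern repeats as AABB (period 4), so there are 2 interleaved tracks.
Track A: -5, 4, 13, 22, 31, 40 — arithmetic, step +9.
Track B: 36, 55, 74, 93, ?, 131 — arithmetic, step +19.
Track B's pattern makes the blank 112.

112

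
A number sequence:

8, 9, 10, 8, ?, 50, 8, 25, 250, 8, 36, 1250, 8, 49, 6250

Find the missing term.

16

Split by position mod 3 into 3 tracks.
Subsequence A is 8, 8, 8, 8, 8, which is always 8.
Subsequence B is 9, ?, 25, 36, 49, which is consecutive squares n² from n = 3.
Subsequence C is 10, 50, 250, 1250, 6250, which is geometric, ×5 each step.
So the missing entry in subsequence B is 16.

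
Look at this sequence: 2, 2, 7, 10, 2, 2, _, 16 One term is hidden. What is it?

The slot pattern repeats as AABB (period 4), so there are 2 interleaved tracks.
Track A: 2, 2, 2, 2 — always 2.
Track B: 7, 10, ?, 16 — arithmetic with common difference +3.
The gap is track B's term 3; the rule gives 13.

13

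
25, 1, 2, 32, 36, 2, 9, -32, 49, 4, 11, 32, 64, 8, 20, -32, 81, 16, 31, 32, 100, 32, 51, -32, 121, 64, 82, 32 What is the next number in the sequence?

Split by position mod 4: positions 1, 5, 9, … form one track, and each other residue class forms its own.
Track A: 25, 36, 49, 64, 81, 100, 121. Consecutive squares n² from n = 5.
Track B: 1, 2, 4, 8, 16, 32, 64. Successive powers of 2.
Track C: 2, 9, 11, 20, 31, 51, 82. A Fibonacci-like recurrence a_n = a_{n-1} + a_{n-2}.
Track D: 32, -32, 32, -32, 32, -32, 32. The oscillation 32·(−1)^(n+1).
The 29th slot belongs to track A; its 8th term is 144.

144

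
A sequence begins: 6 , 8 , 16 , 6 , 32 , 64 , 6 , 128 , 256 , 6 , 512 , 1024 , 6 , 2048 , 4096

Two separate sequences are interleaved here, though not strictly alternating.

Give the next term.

6

Positions follow the repeating pattern ABB; grouping by letter gives 2 tracks.
Track A: 6, 6, 6, 6, 6 (constant 6).
Track B: 8, 16, 32, 64, 128, 256, 512, 1024, 2048, 4096 (powers of 2).
Position 16 falls in track A as its term 6, giving 6.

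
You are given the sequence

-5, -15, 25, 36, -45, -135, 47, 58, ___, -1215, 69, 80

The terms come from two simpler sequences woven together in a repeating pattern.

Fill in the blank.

Positions follow the repeating pattern AABB; grouping by letter gives 2 tracks.
Track A is -5, -15, -45, -135, ?, -1215, which is geometric with ratio 3.
Track B is 25, 36, 47, 58, 69, 80, which is adding 11 each time.
So the missing entry in track A is -405.

-405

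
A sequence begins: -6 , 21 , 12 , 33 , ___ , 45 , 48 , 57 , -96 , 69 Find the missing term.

-24

Odd-indexed and even-indexed terms follow separate rules.
Stream A: -6, 12, ?, 48, -96 — geometric, ×-2 each step.
Stream B: 21, 33, 45, 57, 69 — arithmetic with common difference +12.
The gap is stream A's term 3; the rule gives -24.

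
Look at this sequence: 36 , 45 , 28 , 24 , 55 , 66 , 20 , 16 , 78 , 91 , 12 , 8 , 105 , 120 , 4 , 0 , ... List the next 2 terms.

136, 153

The slot pattern repeats as AABB (period 4), so there are 2 interleaved tracks.
Subsequence A is 36, 45, 55, 66, 78, 91, 105, 120, which is triangular numbers starting at T_8.
Subsequence B is 28, 24, 20, 16, 12, 8, 4, 0, which is arithmetic, step −4.
Position 17 → subsequence A, term 9 = 136.
Position 18 → subsequence A, term 10 = 153.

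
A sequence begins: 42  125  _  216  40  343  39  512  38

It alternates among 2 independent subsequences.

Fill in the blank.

The terms cycle through 2 interleaved subsequences.
Stream A: 42, ?, 40, 39, 38. Arithmetic with common difference −1.
Stream B: 125, 216, 343, 512. The cubes 5³, 6³, 7³, ….
Filling stream A at index 2 by its rule yields 41.

41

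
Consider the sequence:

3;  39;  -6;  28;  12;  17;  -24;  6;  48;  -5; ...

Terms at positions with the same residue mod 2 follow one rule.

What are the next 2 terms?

-96, -16

The terms cycle through 2 interleaved subsequences.
Track A: 3, -6, 12, -24, 48. Multiplying by -2 each time.
Track B: 39, 28, 17, 6, -5. Linear: a_n = 50 − 11·n.
The 11th slot belongs to track A; its 6th term is -96.
Position 12 falls in track B as its term 6, giving -16.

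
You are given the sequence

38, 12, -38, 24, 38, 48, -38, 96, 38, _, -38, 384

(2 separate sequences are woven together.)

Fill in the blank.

192

Positions 1, 3, 5, … form one subsequence and positions 2, 4, 6, … form another.
Track A: 38, -38, 38, -38, 38, -38 — oscillating between 38 and -38.
Track B: 12, 24, 48, 96, ?, 384 — geometric, ×2 each step.
Track B's pattern makes the blank 192.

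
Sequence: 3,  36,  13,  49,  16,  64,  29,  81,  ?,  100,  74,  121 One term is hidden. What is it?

Split by position mod 2 into 2 tracks.
Track A: 3, 13, 16, 29, ?, 74. Each term equals the sum of the previous two.
Track B: 36, 49, 64, 81, 100, 121. The squares 6², 7², 8², ….
Filling track A at index 5 by its rule yields 45.

45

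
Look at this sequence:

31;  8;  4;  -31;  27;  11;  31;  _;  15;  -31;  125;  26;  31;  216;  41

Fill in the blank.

64

Taking every 3rd term gives 3 separate tracks.
Track A: 31, -31, 31, -31, 31 (oscillating between 31 and -31).
Track B: 8, 27, ?, 125, 216 (perfect cubes starting at 2³).
Track C: 4, 11, 15, 26, 41 (Fibonacci-style (each term is the sum of the two before it)).
Track B's pattern makes the blank 64.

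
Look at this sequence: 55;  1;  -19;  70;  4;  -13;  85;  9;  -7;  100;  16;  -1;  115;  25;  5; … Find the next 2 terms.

Taking every 3rd term gives 3 separate tracks.
Track A: 55, 70, 85, 100, 115. Linear: a_n = 40 + 15·n.
Track B: 1, 4, 9, 16, 25. Perfect squares starting at 1².
Track C: -19, -13, -7, -1, 5. Arithmetic with common difference +6.
Term 16 comes from track A (its 6th entry): 130.
The 17th slot belongs to track B; its 6th term is 36.

130, 36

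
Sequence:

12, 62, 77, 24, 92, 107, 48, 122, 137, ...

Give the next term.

96

Reading positions in blocks of 3 reveals the pattern ABB — 2 tracks woven together.
Track A = 12, 24, 48: a geometric progression (common ratio 2).
Track B = 62, 77, 92, 107, 122, 137: arithmetic, step +15.
Term 10 comes from track A (its 4th entry): 96.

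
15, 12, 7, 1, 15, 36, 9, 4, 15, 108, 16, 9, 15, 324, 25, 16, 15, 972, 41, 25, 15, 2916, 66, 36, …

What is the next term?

Taking every 4th term gives 4 separate tracks.
Track A is 15, 15, 15, 15, 15, 15, which is always 15.
Track B is 12, 36, 108, 324, 972, 2916, which is geometric with ratio 3.
Track C is 7, 9, 16, 25, 41, 66, which is each term equals the sum of the previous two.
Track D is 1, 4, 9, 16, 25, 36, which is perfect squares starting at 1².
The 25th slot belongs to track A; its 7th term is 15.

15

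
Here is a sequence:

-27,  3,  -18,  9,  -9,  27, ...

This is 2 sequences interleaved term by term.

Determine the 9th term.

The terms cycle through 2 interleaved subsequences.
Stream A: -27, -18, -9. Adding 9 each time.
Stream B: 3, 9, 27. Multiplying by 3 each time.
The 9th slot belongs to stream A; its 5th term is 9.

9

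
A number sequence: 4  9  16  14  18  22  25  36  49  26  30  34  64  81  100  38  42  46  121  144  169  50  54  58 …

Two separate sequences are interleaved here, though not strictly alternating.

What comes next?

196

The slot pattern repeats as AAABBB (period 6), so there are 2 interleaved tracks.
Stream A is 4, 9, 16, 25, 36, 49, 64, 81, 100, 121, 144, 169, which is perfect squares starting at 2².
Stream B is 14, 18, 22, 26, 30, 34, 38, 42, 46, 50, 54, 58, which is linear: a_n = 10 + 4·n.
Term 25 comes from stream A (its 13th entry): 196.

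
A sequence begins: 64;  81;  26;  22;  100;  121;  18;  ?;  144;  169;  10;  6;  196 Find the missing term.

14

Positions follow the repeating pattern AABB; grouping by letter gives 2 tracks.
Track A: 64, 81, 100, 121, 144, 169, 196 (perfect squares starting at 8²).
Track B: 26, 22, 18, ?, 10, 6 (linear: a_n = 30 − 4·n).
Filling track B at index 4 by its rule yields 14.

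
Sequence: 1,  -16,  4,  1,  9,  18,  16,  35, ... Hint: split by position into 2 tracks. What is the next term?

25

Split by position mod 2 into 2 tracks.
Track A: 1, 4, 9, 16. Perfect squares starting at 1².
Track B: -16, 1, 18, 35. Arithmetic, step +17.
The 9th slot belongs to track A; its 5th term is 25.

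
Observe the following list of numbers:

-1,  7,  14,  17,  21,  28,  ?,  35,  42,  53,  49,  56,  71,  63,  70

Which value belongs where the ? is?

Reading positions in blocks of 3 reveals the pattern ABB — 2 tracks woven together.
Subsequence A: -1, 17, ?, 53, 71 (arithmetic with common difference +18).
Subsequence B: 7, 14, 21, 28, 35, 42, 49, 56, 63, 70 (linear: a_n = 7·n).
Subsequence A's pattern makes the blank 35.

35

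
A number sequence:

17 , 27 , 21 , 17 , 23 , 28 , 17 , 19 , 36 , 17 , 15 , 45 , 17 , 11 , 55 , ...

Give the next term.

17

Split by position mod 3: positions 1, 4, 7, … form one track, and each other residue class forms its own.
Subsequence A: 17, 17, 17, 17, 17 — always 17.
Subsequence B: 27, 23, 19, 15, 11 — arithmetic with common difference −4.
Subsequence C: 21, 28, 36, 45, 55 — triangular numbers starting at T_6.
Position 16 falls in subsequence A as its term 6, giving 17.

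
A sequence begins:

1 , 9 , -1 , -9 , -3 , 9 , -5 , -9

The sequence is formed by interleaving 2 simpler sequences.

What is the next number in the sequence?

Split by position mod 2 into 2 tracks.
Subsequence A is 1, -1, -3, -5, which is subtracting 2 each time.
Subsequence B is 9, -9, 9, -9, which is oscillating between 9 and -9.
Position 9 → subsequence A, term 5 = -7.

-7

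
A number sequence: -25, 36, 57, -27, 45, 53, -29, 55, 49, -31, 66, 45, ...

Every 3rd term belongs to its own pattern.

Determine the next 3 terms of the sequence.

Taking every 3rd term gives 3 separate tracks.
Subsequence A = -25, -27, -29, -31: arithmetic with common difference −2.
Subsequence B = 36, 45, 55, 66: triangular numbers starting at T_8.
Subsequence C = 57, 53, 49, 45: arithmetic with common difference −4.
Position 13 → subsequence A, term 5 = -33.
Term 14 comes from subsequence B (its 5th entry): 78.
Position 15 falls in subsequence C as its term 5, giving 41.

-33, 78, 41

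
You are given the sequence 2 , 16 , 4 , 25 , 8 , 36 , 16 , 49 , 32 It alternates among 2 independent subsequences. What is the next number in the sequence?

Taking every 2nd term gives 2 separate tracks.
Subsequence A = 2, 4, 8, 16, 32: powers 2^1, 2^2, 2^3, ….
Subsequence B = 16, 25, 36, 49: consecutive squares n² from n = 4.
Term 10 comes from subsequence B (its 5th entry): 64.

64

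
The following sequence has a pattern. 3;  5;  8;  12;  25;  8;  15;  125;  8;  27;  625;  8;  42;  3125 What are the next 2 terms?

Split by position mod 3 into 3 tracks.
Track A: 3, 12, 15, 27, 42 — a Fibonacci-like recurrence a_n = a_{n-1} + a_{n-2}.
Track B: 5, 25, 125, 625, 3125 — a geometric progression (common ratio 5).
Track C: 8, 8, 8, 8 — constant 8.
The 15th slot belongs to track C; its 5th term is 8.
Position 16 falls in track A as its term 6, giving 69.

8, 69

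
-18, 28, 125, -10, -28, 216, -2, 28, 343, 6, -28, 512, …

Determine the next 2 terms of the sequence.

The terms cycle through 3 interleaved subsequences.
Track A: -18, -10, -2, 6 — adding 8 each time.
Track B: 28, -28, 28, -28 — the oscillation 28·(−1)^(n+1).
Track C: 125, 216, 343, 512 — perfect cubes starting at 5³.
Term 13 comes from track A (its 5th entry): 14.
Term 14 comes from track B (its 5th entry): 28.

14, 28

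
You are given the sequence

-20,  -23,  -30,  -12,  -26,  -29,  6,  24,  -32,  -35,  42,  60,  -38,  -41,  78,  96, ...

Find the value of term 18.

-47

Positions follow the repeating pattern AABB; grouping by letter gives 2 tracks.
Track A: -20, -23, -26, -29, -32, -35, -38, -41 — linear: a_n = -17 − 3·n.
Track B: -30, -12, 6, 24, 42, 60, 78, 96 — linear: a_n = -48 + 18·n.
Term 18 comes from track A (its 10th entry): -47.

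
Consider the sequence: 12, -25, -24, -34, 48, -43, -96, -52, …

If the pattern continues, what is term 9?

Odd-indexed and even-indexed terms follow separate rules.
Track A = 12, -24, 48, -96: geometric with ratio -2.
Track B = -25, -34, -43, -52: subtracting 9 each time.
Position 9 → track A, term 5 = 192.

192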